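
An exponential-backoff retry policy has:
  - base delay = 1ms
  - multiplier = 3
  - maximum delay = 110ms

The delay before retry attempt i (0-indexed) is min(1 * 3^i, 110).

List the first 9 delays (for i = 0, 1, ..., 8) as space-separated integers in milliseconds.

Computing each delay:
  i=0: min(1*3^0, 110) = 1
  i=1: min(1*3^1, 110) = 3
  i=2: min(1*3^2, 110) = 9
  i=3: min(1*3^3, 110) = 27
  i=4: min(1*3^4, 110) = 81
  i=5: min(1*3^5, 110) = 110
  i=6: min(1*3^6, 110) = 110
  i=7: min(1*3^7, 110) = 110
  i=8: min(1*3^8, 110) = 110

Answer: 1 3 9 27 81 110 110 110 110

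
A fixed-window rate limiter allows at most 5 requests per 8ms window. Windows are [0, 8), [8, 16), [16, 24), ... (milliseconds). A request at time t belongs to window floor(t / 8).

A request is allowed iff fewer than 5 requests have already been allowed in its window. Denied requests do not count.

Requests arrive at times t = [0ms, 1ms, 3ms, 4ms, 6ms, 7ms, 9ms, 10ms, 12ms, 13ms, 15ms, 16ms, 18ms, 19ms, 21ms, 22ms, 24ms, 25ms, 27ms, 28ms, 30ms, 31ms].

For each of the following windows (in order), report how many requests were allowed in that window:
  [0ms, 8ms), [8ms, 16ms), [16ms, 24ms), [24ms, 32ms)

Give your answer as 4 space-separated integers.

Processing requests:
  req#1 t=0ms (window 0): ALLOW
  req#2 t=1ms (window 0): ALLOW
  req#3 t=3ms (window 0): ALLOW
  req#4 t=4ms (window 0): ALLOW
  req#5 t=6ms (window 0): ALLOW
  req#6 t=7ms (window 0): DENY
  req#7 t=9ms (window 1): ALLOW
  req#8 t=10ms (window 1): ALLOW
  req#9 t=12ms (window 1): ALLOW
  req#10 t=13ms (window 1): ALLOW
  req#11 t=15ms (window 1): ALLOW
  req#12 t=16ms (window 2): ALLOW
  req#13 t=18ms (window 2): ALLOW
  req#14 t=19ms (window 2): ALLOW
  req#15 t=21ms (window 2): ALLOW
  req#16 t=22ms (window 2): ALLOW
  req#17 t=24ms (window 3): ALLOW
  req#18 t=25ms (window 3): ALLOW
  req#19 t=27ms (window 3): ALLOW
  req#20 t=28ms (window 3): ALLOW
  req#21 t=30ms (window 3): ALLOW
  req#22 t=31ms (window 3): DENY

Allowed counts by window: 5 5 5 5

Answer: 5 5 5 5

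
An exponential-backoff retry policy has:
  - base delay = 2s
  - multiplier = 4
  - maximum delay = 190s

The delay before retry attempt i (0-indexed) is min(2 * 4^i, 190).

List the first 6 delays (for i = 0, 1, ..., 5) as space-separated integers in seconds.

Computing each delay:
  i=0: min(2*4^0, 190) = 2
  i=1: min(2*4^1, 190) = 8
  i=2: min(2*4^2, 190) = 32
  i=3: min(2*4^3, 190) = 128
  i=4: min(2*4^4, 190) = 190
  i=5: min(2*4^5, 190) = 190

Answer: 2 8 32 128 190 190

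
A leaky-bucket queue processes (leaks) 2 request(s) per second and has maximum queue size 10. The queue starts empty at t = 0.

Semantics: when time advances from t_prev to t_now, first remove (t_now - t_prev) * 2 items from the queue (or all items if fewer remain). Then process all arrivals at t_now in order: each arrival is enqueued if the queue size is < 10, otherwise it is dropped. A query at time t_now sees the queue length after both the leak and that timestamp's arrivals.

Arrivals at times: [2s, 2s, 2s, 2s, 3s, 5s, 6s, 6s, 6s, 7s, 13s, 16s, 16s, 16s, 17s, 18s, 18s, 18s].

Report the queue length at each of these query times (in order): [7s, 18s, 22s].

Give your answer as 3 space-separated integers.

Answer: 2 3 0

Derivation:
Queue lengths at query times:
  query t=7s: backlog = 2
  query t=18s: backlog = 3
  query t=22s: backlog = 0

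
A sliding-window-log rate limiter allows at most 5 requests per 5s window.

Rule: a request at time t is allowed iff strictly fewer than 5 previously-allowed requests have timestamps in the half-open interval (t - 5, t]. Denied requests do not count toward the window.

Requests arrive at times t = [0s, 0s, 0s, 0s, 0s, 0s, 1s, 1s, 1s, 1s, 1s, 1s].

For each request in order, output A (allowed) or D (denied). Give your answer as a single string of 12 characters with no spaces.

Answer: AAAAADDDDDDD

Derivation:
Tracking allowed requests in the window:
  req#1 t=0s: ALLOW
  req#2 t=0s: ALLOW
  req#3 t=0s: ALLOW
  req#4 t=0s: ALLOW
  req#5 t=0s: ALLOW
  req#6 t=0s: DENY
  req#7 t=1s: DENY
  req#8 t=1s: DENY
  req#9 t=1s: DENY
  req#10 t=1s: DENY
  req#11 t=1s: DENY
  req#12 t=1s: DENY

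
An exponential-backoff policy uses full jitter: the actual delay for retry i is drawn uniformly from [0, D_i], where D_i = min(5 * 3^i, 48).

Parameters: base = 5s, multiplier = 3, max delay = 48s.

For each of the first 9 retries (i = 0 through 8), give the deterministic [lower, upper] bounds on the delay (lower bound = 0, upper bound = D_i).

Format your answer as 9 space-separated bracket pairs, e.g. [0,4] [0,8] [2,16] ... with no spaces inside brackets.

Answer: [0,5] [0,15] [0,45] [0,48] [0,48] [0,48] [0,48] [0,48] [0,48]

Derivation:
Computing bounds per retry:
  i=0: D_i=min(5*3^0,48)=5, bounds=[0,5]
  i=1: D_i=min(5*3^1,48)=15, bounds=[0,15]
  i=2: D_i=min(5*3^2,48)=45, bounds=[0,45]
  i=3: D_i=min(5*3^3,48)=48, bounds=[0,48]
  i=4: D_i=min(5*3^4,48)=48, bounds=[0,48]
  i=5: D_i=min(5*3^5,48)=48, bounds=[0,48]
  i=6: D_i=min(5*3^6,48)=48, bounds=[0,48]
  i=7: D_i=min(5*3^7,48)=48, bounds=[0,48]
  i=8: D_i=min(5*3^8,48)=48, bounds=[0,48]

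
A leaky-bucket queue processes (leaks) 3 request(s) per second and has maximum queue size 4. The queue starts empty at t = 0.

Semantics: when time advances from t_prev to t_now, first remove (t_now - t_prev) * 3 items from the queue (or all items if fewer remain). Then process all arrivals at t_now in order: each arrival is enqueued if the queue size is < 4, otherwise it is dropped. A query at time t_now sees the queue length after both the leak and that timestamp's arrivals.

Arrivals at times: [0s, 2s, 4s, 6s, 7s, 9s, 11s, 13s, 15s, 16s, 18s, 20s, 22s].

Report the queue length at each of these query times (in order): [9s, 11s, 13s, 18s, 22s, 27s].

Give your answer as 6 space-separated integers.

Answer: 1 1 1 1 1 0

Derivation:
Queue lengths at query times:
  query t=9s: backlog = 1
  query t=11s: backlog = 1
  query t=13s: backlog = 1
  query t=18s: backlog = 1
  query t=22s: backlog = 1
  query t=27s: backlog = 0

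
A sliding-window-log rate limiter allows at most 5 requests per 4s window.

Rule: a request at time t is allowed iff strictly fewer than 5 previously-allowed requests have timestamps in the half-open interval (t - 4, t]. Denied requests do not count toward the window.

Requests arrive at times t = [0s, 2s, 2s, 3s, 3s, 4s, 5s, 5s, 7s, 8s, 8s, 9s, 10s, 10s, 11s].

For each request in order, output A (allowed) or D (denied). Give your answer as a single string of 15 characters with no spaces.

Tracking allowed requests in the window:
  req#1 t=0s: ALLOW
  req#2 t=2s: ALLOW
  req#3 t=2s: ALLOW
  req#4 t=3s: ALLOW
  req#5 t=3s: ALLOW
  req#6 t=4s: ALLOW
  req#7 t=5s: DENY
  req#8 t=5s: DENY
  req#9 t=7s: ALLOW
  req#10 t=8s: ALLOW
  req#11 t=8s: ALLOW
  req#12 t=9s: ALLOW
  req#13 t=10s: ALLOW
  req#14 t=10s: DENY
  req#15 t=11s: ALLOW

Answer: AAAAAADDAAAAADA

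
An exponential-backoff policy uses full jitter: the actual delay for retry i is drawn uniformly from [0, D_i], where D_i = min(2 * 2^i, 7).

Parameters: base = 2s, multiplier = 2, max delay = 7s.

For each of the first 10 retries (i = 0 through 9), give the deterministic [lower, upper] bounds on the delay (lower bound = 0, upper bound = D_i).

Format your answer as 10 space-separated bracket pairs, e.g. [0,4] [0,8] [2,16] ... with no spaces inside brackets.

Computing bounds per retry:
  i=0: D_i=min(2*2^0,7)=2, bounds=[0,2]
  i=1: D_i=min(2*2^1,7)=4, bounds=[0,4]
  i=2: D_i=min(2*2^2,7)=7, bounds=[0,7]
  i=3: D_i=min(2*2^3,7)=7, bounds=[0,7]
  i=4: D_i=min(2*2^4,7)=7, bounds=[0,7]
  i=5: D_i=min(2*2^5,7)=7, bounds=[0,7]
  i=6: D_i=min(2*2^6,7)=7, bounds=[0,7]
  i=7: D_i=min(2*2^7,7)=7, bounds=[0,7]
  i=8: D_i=min(2*2^8,7)=7, bounds=[0,7]
  i=9: D_i=min(2*2^9,7)=7, bounds=[0,7]

Answer: [0,2] [0,4] [0,7] [0,7] [0,7] [0,7] [0,7] [0,7] [0,7] [0,7]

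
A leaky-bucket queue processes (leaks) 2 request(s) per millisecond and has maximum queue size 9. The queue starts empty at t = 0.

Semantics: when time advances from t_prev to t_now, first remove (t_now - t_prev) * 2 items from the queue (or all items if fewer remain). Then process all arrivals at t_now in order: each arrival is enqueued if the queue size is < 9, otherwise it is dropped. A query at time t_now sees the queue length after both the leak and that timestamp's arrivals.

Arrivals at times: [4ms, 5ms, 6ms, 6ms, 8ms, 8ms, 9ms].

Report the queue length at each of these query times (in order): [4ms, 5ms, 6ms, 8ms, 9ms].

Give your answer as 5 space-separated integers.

Answer: 1 1 2 2 1

Derivation:
Queue lengths at query times:
  query t=4ms: backlog = 1
  query t=5ms: backlog = 1
  query t=6ms: backlog = 2
  query t=8ms: backlog = 2
  query t=9ms: backlog = 1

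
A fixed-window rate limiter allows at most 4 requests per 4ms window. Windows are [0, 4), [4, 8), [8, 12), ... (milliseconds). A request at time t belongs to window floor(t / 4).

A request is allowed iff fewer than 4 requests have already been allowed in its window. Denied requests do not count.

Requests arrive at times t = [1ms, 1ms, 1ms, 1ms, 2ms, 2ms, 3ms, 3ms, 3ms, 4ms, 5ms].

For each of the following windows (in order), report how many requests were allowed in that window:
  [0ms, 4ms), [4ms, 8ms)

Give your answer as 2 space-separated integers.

Processing requests:
  req#1 t=1ms (window 0): ALLOW
  req#2 t=1ms (window 0): ALLOW
  req#3 t=1ms (window 0): ALLOW
  req#4 t=1ms (window 0): ALLOW
  req#5 t=2ms (window 0): DENY
  req#6 t=2ms (window 0): DENY
  req#7 t=3ms (window 0): DENY
  req#8 t=3ms (window 0): DENY
  req#9 t=3ms (window 0): DENY
  req#10 t=4ms (window 1): ALLOW
  req#11 t=5ms (window 1): ALLOW

Allowed counts by window: 4 2

Answer: 4 2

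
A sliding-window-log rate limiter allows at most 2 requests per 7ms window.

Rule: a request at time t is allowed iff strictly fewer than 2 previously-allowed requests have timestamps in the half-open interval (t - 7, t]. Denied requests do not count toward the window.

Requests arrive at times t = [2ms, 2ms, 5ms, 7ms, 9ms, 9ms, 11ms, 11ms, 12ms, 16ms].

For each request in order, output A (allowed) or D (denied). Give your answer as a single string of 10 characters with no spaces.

Answer: AADDAADDDA

Derivation:
Tracking allowed requests in the window:
  req#1 t=2ms: ALLOW
  req#2 t=2ms: ALLOW
  req#3 t=5ms: DENY
  req#4 t=7ms: DENY
  req#5 t=9ms: ALLOW
  req#6 t=9ms: ALLOW
  req#7 t=11ms: DENY
  req#8 t=11ms: DENY
  req#9 t=12ms: DENY
  req#10 t=16ms: ALLOW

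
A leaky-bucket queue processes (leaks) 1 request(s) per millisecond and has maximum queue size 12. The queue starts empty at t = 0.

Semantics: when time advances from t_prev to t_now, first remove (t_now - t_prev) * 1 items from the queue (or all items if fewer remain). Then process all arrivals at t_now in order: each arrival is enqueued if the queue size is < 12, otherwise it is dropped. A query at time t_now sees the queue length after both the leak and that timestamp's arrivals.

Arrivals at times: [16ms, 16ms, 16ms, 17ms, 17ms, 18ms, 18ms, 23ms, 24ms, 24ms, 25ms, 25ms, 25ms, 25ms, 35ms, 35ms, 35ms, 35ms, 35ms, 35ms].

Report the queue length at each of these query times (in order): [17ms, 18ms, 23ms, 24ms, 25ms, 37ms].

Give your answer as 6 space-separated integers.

Answer: 4 5 1 2 5 4

Derivation:
Queue lengths at query times:
  query t=17ms: backlog = 4
  query t=18ms: backlog = 5
  query t=23ms: backlog = 1
  query t=24ms: backlog = 2
  query t=25ms: backlog = 5
  query t=37ms: backlog = 4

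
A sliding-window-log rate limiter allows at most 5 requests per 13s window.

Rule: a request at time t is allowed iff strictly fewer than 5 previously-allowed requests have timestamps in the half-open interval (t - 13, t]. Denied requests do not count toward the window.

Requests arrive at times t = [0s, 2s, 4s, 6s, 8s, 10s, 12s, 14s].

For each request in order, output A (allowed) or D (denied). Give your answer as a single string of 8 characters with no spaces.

Answer: AAAAADDA

Derivation:
Tracking allowed requests in the window:
  req#1 t=0s: ALLOW
  req#2 t=2s: ALLOW
  req#3 t=4s: ALLOW
  req#4 t=6s: ALLOW
  req#5 t=8s: ALLOW
  req#6 t=10s: DENY
  req#7 t=12s: DENY
  req#8 t=14s: ALLOW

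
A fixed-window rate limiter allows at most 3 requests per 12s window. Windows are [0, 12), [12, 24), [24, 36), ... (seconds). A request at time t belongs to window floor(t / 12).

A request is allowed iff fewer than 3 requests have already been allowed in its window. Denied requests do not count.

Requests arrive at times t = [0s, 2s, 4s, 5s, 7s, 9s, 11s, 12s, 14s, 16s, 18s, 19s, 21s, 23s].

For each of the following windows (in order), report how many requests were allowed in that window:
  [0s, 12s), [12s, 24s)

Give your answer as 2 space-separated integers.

Answer: 3 3

Derivation:
Processing requests:
  req#1 t=0s (window 0): ALLOW
  req#2 t=2s (window 0): ALLOW
  req#3 t=4s (window 0): ALLOW
  req#4 t=5s (window 0): DENY
  req#5 t=7s (window 0): DENY
  req#6 t=9s (window 0): DENY
  req#7 t=11s (window 0): DENY
  req#8 t=12s (window 1): ALLOW
  req#9 t=14s (window 1): ALLOW
  req#10 t=16s (window 1): ALLOW
  req#11 t=18s (window 1): DENY
  req#12 t=19s (window 1): DENY
  req#13 t=21s (window 1): DENY
  req#14 t=23s (window 1): DENY

Allowed counts by window: 3 3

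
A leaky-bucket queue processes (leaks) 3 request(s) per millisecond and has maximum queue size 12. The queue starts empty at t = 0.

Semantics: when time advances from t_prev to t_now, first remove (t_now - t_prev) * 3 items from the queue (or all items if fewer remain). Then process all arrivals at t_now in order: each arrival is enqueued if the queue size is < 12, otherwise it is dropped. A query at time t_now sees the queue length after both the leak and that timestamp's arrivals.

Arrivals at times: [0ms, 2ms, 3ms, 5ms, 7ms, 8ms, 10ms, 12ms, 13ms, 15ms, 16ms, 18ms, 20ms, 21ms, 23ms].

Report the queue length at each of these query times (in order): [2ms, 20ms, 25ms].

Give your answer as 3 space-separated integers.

Answer: 1 1 0

Derivation:
Queue lengths at query times:
  query t=2ms: backlog = 1
  query t=20ms: backlog = 1
  query t=25ms: backlog = 0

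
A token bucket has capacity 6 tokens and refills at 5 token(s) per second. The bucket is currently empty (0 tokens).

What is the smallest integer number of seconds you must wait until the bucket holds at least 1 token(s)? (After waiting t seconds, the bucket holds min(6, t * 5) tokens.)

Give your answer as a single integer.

Answer: 1

Derivation:
Need t * 5 >= 1, so t >= 1/5.
Smallest integer t = ceil(1/5) = 1.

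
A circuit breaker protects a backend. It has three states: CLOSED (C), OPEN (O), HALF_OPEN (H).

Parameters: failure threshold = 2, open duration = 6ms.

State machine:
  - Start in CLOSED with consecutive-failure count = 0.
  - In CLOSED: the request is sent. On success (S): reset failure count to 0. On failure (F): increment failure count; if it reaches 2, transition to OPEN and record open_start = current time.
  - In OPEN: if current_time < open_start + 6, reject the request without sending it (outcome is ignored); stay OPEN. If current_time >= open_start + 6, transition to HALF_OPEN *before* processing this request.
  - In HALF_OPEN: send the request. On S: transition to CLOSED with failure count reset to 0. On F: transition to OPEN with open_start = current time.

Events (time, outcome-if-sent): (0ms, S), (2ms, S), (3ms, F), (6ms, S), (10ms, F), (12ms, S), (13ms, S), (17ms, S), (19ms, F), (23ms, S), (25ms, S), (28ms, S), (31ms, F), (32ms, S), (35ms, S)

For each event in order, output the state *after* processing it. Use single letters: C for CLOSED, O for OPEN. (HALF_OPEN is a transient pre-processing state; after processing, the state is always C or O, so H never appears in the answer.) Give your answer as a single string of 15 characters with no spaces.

State after each event:
  event#1 t=0ms outcome=S: state=CLOSED
  event#2 t=2ms outcome=S: state=CLOSED
  event#3 t=3ms outcome=F: state=CLOSED
  event#4 t=6ms outcome=S: state=CLOSED
  event#5 t=10ms outcome=F: state=CLOSED
  event#6 t=12ms outcome=S: state=CLOSED
  event#7 t=13ms outcome=S: state=CLOSED
  event#8 t=17ms outcome=S: state=CLOSED
  event#9 t=19ms outcome=F: state=CLOSED
  event#10 t=23ms outcome=S: state=CLOSED
  event#11 t=25ms outcome=S: state=CLOSED
  event#12 t=28ms outcome=S: state=CLOSED
  event#13 t=31ms outcome=F: state=CLOSED
  event#14 t=32ms outcome=S: state=CLOSED
  event#15 t=35ms outcome=S: state=CLOSED

Answer: CCCCCCCCCCCCCCC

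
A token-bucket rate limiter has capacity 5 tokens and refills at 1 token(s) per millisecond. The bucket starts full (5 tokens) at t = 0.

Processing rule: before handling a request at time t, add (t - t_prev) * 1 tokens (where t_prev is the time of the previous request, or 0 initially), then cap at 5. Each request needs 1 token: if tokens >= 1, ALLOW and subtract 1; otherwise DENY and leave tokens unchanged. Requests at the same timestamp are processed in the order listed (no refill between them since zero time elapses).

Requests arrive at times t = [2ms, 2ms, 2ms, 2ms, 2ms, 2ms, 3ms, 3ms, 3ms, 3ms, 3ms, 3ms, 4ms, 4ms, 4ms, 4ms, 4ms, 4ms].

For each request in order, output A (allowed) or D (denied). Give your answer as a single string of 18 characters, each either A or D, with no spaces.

Simulating step by step:
  req#1 t=2ms: ALLOW
  req#2 t=2ms: ALLOW
  req#3 t=2ms: ALLOW
  req#4 t=2ms: ALLOW
  req#5 t=2ms: ALLOW
  req#6 t=2ms: DENY
  req#7 t=3ms: ALLOW
  req#8 t=3ms: DENY
  req#9 t=3ms: DENY
  req#10 t=3ms: DENY
  req#11 t=3ms: DENY
  req#12 t=3ms: DENY
  req#13 t=4ms: ALLOW
  req#14 t=4ms: DENY
  req#15 t=4ms: DENY
  req#16 t=4ms: DENY
  req#17 t=4ms: DENY
  req#18 t=4ms: DENY

Answer: AAAAADADDDDDADDDDD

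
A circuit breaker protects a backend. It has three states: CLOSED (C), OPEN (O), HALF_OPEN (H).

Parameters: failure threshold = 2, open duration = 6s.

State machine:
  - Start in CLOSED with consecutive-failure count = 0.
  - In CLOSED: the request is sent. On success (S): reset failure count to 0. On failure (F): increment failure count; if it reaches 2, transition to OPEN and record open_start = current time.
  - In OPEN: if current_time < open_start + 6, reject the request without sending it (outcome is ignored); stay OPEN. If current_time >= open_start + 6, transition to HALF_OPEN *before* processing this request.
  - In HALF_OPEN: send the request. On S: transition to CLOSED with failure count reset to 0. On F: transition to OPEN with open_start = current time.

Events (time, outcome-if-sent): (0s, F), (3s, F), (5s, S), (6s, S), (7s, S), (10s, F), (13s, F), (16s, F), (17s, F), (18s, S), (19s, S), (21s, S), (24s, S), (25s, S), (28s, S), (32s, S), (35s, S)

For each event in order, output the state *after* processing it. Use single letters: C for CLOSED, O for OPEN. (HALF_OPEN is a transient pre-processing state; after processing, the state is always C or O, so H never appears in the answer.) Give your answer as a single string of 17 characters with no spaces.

Answer: COOOOOOOOOOOCCCCC

Derivation:
State after each event:
  event#1 t=0s outcome=F: state=CLOSED
  event#2 t=3s outcome=F: state=OPEN
  event#3 t=5s outcome=S: state=OPEN
  event#4 t=6s outcome=S: state=OPEN
  event#5 t=7s outcome=S: state=OPEN
  event#6 t=10s outcome=F: state=OPEN
  event#7 t=13s outcome=F: state=OPEN
  event#8 t=16s outcome=F: state=OPEN
  event#9 t=17s outcome=F: state=OPEN
  event#10 t=18s outcome=S: state=OPEN
  event#11 t=19s outcome=S: state=OPEN
  event#12 t=21s outcome=S: state=OPEN
  event#13 t=24s outcome=S: state=CLOSED
  event#14 t=25s outcome=S: state=CLOSED
  event#15 t=28s outcome=S: state=CLOSED
  event#16 t=32s outcome=S: state=CLOSED
  event#17 t=35s outcome=S: state=CLOSED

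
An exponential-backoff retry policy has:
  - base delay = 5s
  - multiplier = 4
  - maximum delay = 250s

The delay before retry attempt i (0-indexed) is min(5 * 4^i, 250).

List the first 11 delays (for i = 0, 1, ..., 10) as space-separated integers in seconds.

Computing each delay:
  i=0: min(5*4^0, 250) = 5
  i=1: min(5*4^1, 250) = 20
  i=2: min(5*4^2, 250) = 80
  i=3: min(5*4^3, 250) = 250
  i=4: min(5*4^4, 250) = 250
  i=5: min(5*4^5, 250) = 250
  i=6: min(5*4^6, 250) = 250
  i=7: min(5*4^7, 250) = 250
  i=8: min(5*4^8, 250) = 250
  i=9: min(5*4^9, 250) = 250
  i=10: min(5*4^10, 250) = 250

Answer: 5 20 80 250 250 250 250 250 250 250 250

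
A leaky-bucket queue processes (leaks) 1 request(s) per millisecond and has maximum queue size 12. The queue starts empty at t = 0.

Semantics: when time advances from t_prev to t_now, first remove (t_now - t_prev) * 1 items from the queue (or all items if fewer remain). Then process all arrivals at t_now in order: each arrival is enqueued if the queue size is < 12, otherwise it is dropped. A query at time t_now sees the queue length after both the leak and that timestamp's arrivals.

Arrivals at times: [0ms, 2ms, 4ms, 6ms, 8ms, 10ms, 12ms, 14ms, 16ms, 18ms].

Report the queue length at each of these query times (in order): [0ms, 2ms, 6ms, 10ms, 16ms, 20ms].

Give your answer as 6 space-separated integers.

Answer: 1 1 1 1 1 0

Derivation:
Queue lengths at query times:
  query t=0ms: backlog = 1
  query t=2ms: backlog = 1
  query t=6ms: backlog = 1
  query t=10ms: backlog = 1
  query t=16ms: backlog = 1
  query t=20ms: backlog = 0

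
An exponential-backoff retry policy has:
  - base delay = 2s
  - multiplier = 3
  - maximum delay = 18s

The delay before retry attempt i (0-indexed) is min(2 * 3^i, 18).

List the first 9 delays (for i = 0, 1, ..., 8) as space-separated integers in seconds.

Computing each delay:
  i=0: min(2*3^0, 18) = 2
  i=1: min(2*3^1, 18) = 6
  i=2: min(2*3^2, 18) = 18
  i=3: min(2*3^3, 18) = 18
  i=4: min(2*3^4, 18) = 18
  i=5: min(2*3^5, 18) = 18
  i=6: min(2*3^6, 18) = 18
  i=7: min(2*3^7, 18) = 18
  i=8: min(2*3^8, 18) = 18

Answer: 2 6 18 18 18 18 18 18 18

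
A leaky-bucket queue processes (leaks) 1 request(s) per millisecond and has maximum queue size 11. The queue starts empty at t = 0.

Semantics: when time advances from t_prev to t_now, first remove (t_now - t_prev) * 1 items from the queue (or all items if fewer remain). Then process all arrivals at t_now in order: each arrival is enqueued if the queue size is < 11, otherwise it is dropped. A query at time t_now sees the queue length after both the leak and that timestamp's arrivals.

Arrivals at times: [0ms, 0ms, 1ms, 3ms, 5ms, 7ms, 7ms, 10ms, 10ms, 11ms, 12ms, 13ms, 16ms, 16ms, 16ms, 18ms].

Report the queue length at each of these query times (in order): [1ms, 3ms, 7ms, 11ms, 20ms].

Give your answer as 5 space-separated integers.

Queue lengths at query times:
  query t=1ms: backlog = 2
  query t=3ms: backlog = 1
  query t=7ms: backlog = 2
  query t=11ms: backlog = 2
  query t=20ms: backlog = 0

Answer: 2 1 2 2 0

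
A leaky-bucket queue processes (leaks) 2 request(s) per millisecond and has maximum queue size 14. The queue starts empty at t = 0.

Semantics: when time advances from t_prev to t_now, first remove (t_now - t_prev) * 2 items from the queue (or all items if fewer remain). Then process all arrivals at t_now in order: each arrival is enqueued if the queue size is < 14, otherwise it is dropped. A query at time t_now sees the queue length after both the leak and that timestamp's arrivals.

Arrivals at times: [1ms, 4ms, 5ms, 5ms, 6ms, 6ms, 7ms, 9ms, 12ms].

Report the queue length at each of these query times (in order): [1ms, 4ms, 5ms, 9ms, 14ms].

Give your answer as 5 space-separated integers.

Answer: 1 1 2 1 0

Derivation:
Queue lengths at query times:
  query t=1ms: backlog = 1
  query t=4ms: backlog = 1
  query t=5ms: backlog = 2
  query t=9ms: backlog = 1
  query t=14ms: backlog = 0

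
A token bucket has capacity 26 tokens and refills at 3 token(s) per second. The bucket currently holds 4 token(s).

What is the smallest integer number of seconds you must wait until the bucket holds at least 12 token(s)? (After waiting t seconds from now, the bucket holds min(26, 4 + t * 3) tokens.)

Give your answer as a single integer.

Answer: 3

Derivation:
Need 4 + t * 3 >= 12, so t >= 8/3.
Smallest integer t = ceil(8/3) = 3.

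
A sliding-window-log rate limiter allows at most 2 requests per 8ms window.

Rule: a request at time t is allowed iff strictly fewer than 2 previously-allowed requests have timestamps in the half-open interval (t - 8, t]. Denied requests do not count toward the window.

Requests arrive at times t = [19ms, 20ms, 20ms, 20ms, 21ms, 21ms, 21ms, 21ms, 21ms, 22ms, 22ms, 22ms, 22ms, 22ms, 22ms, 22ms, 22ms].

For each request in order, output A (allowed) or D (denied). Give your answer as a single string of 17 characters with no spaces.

Answer: AADDDDDDDDDDDDDDD

Derivation:
Tracking allowed requests in the window:
  req#1 t=19ms: ALLOW
  req#2 t=20ms: ALLOW
  req#3 t=20ms: DENY
  req#4 t=20ms: DENY
  req#5 t=21ms: DENY
  req#6 t=21ms: DENY
  req#7 t=21ms: DENY
  req#8 t=21ms: DENY
  req#9 t=21ms: DENY
  req#10 t=22ms: DENY
  req#11 t=22ms: DENY
  req#12 t=22ms: DENY
  req#13 t=22ms: DENY
  req#14 t=22ms: DENY
  req#15 t=22ms: DENY
  req#16 t=22ms: DENY
  req#17 t=22ms: DENY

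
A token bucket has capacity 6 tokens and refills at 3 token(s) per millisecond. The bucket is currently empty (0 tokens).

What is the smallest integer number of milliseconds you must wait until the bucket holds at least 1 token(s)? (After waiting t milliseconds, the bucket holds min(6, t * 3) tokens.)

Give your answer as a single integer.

Need t * 3 >= 1, so t >= 1/3.
Smallest integer t = ceil(1/3) = 1.

Answer: 1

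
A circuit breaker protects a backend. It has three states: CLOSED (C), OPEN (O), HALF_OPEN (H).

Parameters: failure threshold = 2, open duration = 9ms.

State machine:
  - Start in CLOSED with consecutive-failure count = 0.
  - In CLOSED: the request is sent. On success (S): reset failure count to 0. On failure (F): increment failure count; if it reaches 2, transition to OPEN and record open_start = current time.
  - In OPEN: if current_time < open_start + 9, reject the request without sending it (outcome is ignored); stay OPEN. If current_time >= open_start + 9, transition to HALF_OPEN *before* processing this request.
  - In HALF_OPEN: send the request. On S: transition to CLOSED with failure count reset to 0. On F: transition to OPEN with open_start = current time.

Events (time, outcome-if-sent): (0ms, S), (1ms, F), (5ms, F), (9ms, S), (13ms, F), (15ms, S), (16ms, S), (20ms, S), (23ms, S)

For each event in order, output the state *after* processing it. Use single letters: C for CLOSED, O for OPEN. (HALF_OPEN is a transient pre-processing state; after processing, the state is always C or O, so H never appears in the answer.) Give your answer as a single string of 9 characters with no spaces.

State after each event:
  event#1 t=0ms outcome=S: state=CLOSED
  event#2 t=1ms outcome=F: state=CLOSED
  event#3 t=5ms outcome=F: state=OPEN
  event#4 t=9ms outcome=S: state=OPEN
  event#5 t=13ms outcome=F: state=OPEN
  event#6 t=15ms outcome=S: state=CLOSED
  event#7 t=16ms outcome=S: state=CLOSED
  event#8 t=20ms outcome=S: state=CLOSED
  event#9 t=23ms outcome=S: state=CLOSED

Answer: CCOOOCCCC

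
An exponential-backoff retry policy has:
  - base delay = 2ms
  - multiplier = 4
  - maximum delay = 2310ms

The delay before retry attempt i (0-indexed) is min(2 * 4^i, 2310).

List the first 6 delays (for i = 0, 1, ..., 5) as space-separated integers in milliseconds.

Computing each delay:
  i=0: min(2*4^0, 2310) = 2
  i=1: min(2*4^1, 2310) = 8
  i=2: min(2*4^2, 2310) = 32
  i=3: min(2*4^3, 2310) = 128
  i=4: min(2*4^4, 2310) = 512
  i=5: min(2*4^5, 2310) = 2048

Answer: 2 8 32 128 512 2048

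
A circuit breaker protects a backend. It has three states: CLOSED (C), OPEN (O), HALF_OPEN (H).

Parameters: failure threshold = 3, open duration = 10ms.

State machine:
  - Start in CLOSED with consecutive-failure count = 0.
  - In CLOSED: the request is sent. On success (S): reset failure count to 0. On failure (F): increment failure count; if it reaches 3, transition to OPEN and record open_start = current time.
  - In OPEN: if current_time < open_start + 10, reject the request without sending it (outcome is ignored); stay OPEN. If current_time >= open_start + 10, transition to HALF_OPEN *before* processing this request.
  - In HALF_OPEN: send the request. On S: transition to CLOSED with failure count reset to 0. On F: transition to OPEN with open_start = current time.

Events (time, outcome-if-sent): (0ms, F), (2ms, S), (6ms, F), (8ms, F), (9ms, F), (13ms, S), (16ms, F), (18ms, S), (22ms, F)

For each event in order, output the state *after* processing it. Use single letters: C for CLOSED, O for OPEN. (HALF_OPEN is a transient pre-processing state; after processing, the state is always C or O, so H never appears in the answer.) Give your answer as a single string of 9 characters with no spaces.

State after each event:
  event#1 t=0ms outcome=F: state=CLOSED
  event#2 t=2ms outcome=S: state=CLOSED
  event#3 t=6ms outcome=F: state=CLOSED
  event#4 t=8ms outcome=F: state=CLOSED
  event#5 t=9ms outcome=F: state=OPEN
  event#6 t=13ms outcome=S: state=OPEN
  event#7 t=16ms outcome=F: state=OPEN
  event#8 t=18ms outcome=S: state=OPEN
  event#9 t=22ms outcome=F: state=OPEN

Answer: CCCCOOOOO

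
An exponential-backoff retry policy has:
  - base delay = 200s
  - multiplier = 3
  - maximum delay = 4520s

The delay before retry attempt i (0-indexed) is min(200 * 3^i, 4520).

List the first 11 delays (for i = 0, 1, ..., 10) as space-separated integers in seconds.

Answer: 200 600 1800 4520 4520 4520 4520 4520 4520 4520 4520

Derivation:
Computing each delay:
  i=0: min(200*3^0, 4520) = 200
  i=1: min(200*3^1, 4520) = 600
  i=2: min(200*3^2, 4520) = 1800
  i=3: min(200*3^3, 4520) = 4520
  i=4: min(200*3^4, 4520) = 4520
  i=5: min(200*3^5, 4520) = 4520
  i=6: min(200*3^6, 4520) = 4520
  i=7: min(200*3^7, 4520) = 4520
  i=8: min(200*3^8, 4520) = 4520
  i=9: min(200*3^9, 4520) = 4520
  i=10: min(200*3^10, 4520) = 4520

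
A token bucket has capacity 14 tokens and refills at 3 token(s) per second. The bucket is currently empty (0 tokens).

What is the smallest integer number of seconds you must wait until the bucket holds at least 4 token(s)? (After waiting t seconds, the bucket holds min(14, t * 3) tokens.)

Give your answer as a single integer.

Need t * 3 >= 4, so t >= 4/3.
Smallest integer t = ceil(4/3) = 2.

Answer: 2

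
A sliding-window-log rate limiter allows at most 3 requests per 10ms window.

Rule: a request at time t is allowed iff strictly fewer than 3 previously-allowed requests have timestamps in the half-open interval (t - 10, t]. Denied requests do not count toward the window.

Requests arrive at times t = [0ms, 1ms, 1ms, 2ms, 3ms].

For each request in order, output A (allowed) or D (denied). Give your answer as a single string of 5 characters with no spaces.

Tracking allowed requests in the window:
  req#1 t=0ms: ALLOW
  req#2 t=1ms: ALLOW
  req#3 t=1ms: ALLOW
  req#4 t=2ms: DENY
  req#5 t=3ms: DENY

Answer: AAADD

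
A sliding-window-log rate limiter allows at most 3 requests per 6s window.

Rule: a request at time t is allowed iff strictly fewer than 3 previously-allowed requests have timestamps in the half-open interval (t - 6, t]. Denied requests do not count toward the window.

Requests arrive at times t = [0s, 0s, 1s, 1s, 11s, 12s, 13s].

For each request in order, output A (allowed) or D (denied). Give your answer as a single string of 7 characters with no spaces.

Tracking allowed requests in the window:
  req#1 t=0s: ALLOW
  req#2 t=0s: ALLOW
  req#3 t=1s: ALLOW
  req#4 t=1s: DENY
  req#5 t=11s: ALLOW
  req#6 t=12s: ALLOW
  req#7 t=13s: ALLOW

Answer: AAADAAA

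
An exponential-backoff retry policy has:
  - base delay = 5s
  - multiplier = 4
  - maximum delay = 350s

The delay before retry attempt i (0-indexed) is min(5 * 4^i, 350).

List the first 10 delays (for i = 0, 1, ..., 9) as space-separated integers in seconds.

Computing each delay:
  i=0: min(5*4^0, 350) = 5
  i=1: min(5*4^1, 350) = 20
  i=2: min(5*4^2, 350) = 80
  i=3: min(5*4^3, 350) = 320
  i=4: min(5*4^4, 350) = 350
  i=5: min(5*4^5, 350) = 350
  i=6: min(5*4^6, 350) = 350
  i=7: min(5*4^7, 350) = 350
  i=8: min(5*4^8, 350) = 350
  i=9: min(5*4^9, 350) = 350

Answer: 5 20 80 320 350 350 350 350 350 350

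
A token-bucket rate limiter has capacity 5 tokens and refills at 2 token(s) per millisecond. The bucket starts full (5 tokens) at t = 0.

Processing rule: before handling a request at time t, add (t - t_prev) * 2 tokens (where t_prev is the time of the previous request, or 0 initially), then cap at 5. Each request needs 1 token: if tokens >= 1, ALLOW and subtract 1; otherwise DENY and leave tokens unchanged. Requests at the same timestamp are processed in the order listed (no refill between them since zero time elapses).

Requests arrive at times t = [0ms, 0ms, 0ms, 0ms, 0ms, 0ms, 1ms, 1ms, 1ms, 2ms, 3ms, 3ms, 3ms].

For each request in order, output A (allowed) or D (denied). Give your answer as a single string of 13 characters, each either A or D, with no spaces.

Simulating step by step:
  req#1 t=0ms: ALLOW
  req#2 t=0ms: ALLOW
  req#3 t=0ms: ALLOW
  req#4 t=0ms: ALLOW
  req#5 t=0ms: ALLOW
  req#6 t=0ms: DENY
  req#7 t=1ms: ALLOW
  req#8 t=1ms: ALLOW
  req#9 t=1ms: DENY
  req#10 t=2ms: ALLOW
  req#11 t=3ms: ALLOW
  req#12 t=3ms: ALLOW
  req#13 t=3ms: ALLOW

Answer: AAAAADAADAAAA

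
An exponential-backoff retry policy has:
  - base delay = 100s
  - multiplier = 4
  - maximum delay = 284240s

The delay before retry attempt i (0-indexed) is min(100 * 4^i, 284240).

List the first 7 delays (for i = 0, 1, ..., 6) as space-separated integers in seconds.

Answer: 100 400 1600 6400 25600 102400 284240

Derivation:
Computing each delay:
  i=0: min(100*4^0, 284240) = 100
  i=1: min(100*4^1, 284240) = 400
  i=2: min(100*4^2, 284240) = 1600
  i=3: min(100*4^3, 284240) = 6400
  i=4: min(100*4^4, 284240) = 25600
  i=5: min(100*4^5, 284240) = 102400
  i=6: min(100*4^6, 284240) = 284240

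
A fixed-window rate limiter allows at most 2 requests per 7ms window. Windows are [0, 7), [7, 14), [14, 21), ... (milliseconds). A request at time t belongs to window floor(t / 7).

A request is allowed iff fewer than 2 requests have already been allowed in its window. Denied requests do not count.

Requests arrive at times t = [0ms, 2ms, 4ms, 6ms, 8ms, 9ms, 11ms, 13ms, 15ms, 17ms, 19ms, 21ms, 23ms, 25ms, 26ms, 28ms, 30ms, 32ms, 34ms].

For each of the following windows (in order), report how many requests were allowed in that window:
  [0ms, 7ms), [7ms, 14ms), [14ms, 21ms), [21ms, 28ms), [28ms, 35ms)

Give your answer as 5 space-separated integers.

Processing requests:
  req#1 t=0ms (window 0): ALLOW
  req#2 t=2ms (window 0): ALLOW
  req#3 t=4ms (window 0): DENY
  req#4 t=6ms (window 0): DENY
  req#5 t=8ms (window 1): ALLOW
  req#6 t=9ms (window 1): ALLOW
  req#7 t=11ms (window 1): DENY
  req#8 t=13ms (window 1): DENY
  req#9 t=15ms (window 2): ALLOW
  req#10 t=17ms (window 2): ALLOW
  req#11 t=19ms (window 2): DENY
  req#12 t=21ms (window 3): ALLOW
  req#13 t=23ms (window 3): ALLOW
  req#14 t=25ms (window 3): DENY
  req#15 t=26ms (window 3): DENY
  req#16 t=28ms (window 4): ALLOW
  req#17 t=30ms (window 4): ALLOW
  req#18 t=32ms (window 4): DENY
  req#19 t=34ms (window 4): DENY

Allowed counts by window: 2 2 2 2 2

Answer: 2 2 2 2 2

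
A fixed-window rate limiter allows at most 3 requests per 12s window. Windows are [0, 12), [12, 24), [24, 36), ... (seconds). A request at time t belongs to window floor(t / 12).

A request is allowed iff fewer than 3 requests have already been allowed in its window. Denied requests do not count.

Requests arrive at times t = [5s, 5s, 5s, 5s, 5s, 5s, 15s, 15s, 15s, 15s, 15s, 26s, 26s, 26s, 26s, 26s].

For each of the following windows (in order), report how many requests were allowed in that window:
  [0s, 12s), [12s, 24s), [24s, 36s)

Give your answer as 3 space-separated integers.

Answer: 3 3 3

Derivation:
Processing requests:
  req#1 t=5s (window 0): ALLOW
  req#2 t=5s (window 0): ALLOW
  req#3 t=5s (window 0): ALLOW
  req#4 t=5s (window 0): DENY
  req#5 t=5s (window 0): DENY
  req#6 t=5s (window 0): DENY
  req#7 t=15s (window 1): ALLOW
  req#8 t=15s (window 1): ALLOW
  req#9 t=15s (window 1): ALLOW
  req#10 t=15s (window 1): DENY
  req#11 t=15s (window 1): DENY
  req#12 t=26s (window 2): ALLOW
  req#13 t=26s (window 2): ALLOW
  req#14 t=26s (window 2): ALLOW
  req#15 t=26s (window 2): DENY
  req#16 t=26s (window 2): DENY

Allowed counts by window: 3 3 3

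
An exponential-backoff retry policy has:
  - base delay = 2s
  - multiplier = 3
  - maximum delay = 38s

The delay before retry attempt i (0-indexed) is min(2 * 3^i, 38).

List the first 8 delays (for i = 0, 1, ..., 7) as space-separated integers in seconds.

Answer: 2 6 18 38 38 38 38 38

Derivation:
Computing each delay:
  i=0: min(2*3^0, 38) = 2
  i=1: min(2*3^1, 38) = 6
  i=2: min(2*3^2, 38) = 18
  i=3: min(2*3^3, 38) = 38
  i=4: min(2*3^4, 38) = 38
  i=5: min(2*3^5, 38) = 38
  i=6: min(2*3^6, 38) = 38
  i=7: min(2*3^7, 38) = 38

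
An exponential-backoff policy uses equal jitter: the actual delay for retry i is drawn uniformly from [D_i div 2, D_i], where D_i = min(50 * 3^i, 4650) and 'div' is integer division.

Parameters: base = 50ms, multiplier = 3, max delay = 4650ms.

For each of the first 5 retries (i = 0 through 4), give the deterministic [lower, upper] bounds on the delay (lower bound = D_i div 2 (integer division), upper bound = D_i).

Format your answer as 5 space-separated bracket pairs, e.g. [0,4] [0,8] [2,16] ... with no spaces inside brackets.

Answer: [25,50] [75,150] [225,450] [675,1350] [2025,4050]

Derivation:
Computing bounds per retry:
  i=0: D_i=min(50*3^0,4650)=50, bounds=[25,50]
  i=1: D_i=min(50*3^1,4650)=150, bounds=[75,150]
  i=2: D_i=min(50*3^2,4650)=450, bounds=[225,450]
  i=3: D_i=min(50*3^3,4650)=1350, bounds=[675,1350]
  i=4: D_i=min(50*3^4,4650)=4050, bounds=[2025,4050]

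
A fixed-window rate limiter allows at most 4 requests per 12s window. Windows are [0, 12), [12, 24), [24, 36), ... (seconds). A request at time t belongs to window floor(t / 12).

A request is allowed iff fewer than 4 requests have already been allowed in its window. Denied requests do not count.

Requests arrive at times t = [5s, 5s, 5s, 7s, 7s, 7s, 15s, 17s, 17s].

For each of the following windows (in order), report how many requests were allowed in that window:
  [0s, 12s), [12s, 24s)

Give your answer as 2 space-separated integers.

Answer: 4 3

Derivation:
Processing requests:
  req#1 t=5s (window 0): ALLOW
  req#2 t=5s (window 0): ALLOW
  req#3 t=5s (window 0): ALLOW
  req#4 t=7s (window 0): ALLOW
  req#5 t=7s (window 0): DENY
  req#6 t=7s (window 0): DENY
  req#7 t=15s (window 1): ALLOW
  req#8 t=17s (window 1): ALLOW
  req#9 t=17s (window 1): ALLOW

Allowed counts by window: 4 3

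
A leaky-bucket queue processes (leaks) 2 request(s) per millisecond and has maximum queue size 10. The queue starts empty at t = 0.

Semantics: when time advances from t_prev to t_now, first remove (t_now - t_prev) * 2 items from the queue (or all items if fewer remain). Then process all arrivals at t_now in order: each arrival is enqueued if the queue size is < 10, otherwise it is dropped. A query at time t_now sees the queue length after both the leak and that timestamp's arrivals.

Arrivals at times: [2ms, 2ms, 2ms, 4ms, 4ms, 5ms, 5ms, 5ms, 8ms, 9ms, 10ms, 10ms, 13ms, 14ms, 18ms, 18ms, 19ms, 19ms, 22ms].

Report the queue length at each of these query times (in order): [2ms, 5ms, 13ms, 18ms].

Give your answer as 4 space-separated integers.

Answer: 3 3 1 2

Derivation:
Queue lengths at query times:
  query t=2ms: backlog = 3
  query t=5ms: backlog = 3
  query t=13ms: backlog = 1
  query t=18ms: backlog = 2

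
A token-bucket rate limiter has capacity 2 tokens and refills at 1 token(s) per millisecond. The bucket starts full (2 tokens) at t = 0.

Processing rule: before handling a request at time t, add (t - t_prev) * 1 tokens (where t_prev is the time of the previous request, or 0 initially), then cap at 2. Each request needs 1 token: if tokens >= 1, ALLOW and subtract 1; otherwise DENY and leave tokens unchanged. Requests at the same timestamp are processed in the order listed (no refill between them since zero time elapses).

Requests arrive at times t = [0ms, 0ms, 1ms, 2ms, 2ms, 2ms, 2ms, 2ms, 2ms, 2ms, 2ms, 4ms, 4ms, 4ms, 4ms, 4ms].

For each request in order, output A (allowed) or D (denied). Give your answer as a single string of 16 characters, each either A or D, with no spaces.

Answer: AAAADDDDDDDAADDD

Derivation:
Simulating step by step:
  req#1 t=0ms: ALLOW
  req#2 t=0ms: ALLOW
  req#3 t=1ms: ALLOW
  req#4 t=2ms: ALLOW
  req#5 t=2ms: DENY
  req#6 t=2ms: DENY
  req#7 t=2ms: DENY
  req#8 t=2ms: DENY
  req#9 t=2ms: DENY
  req#10 t=2ms: DENY
  req#11 t=2ms: DENY
  req#12 t=4ms: ALLOW
  req#13 t=4ms: ALLOW
  req#14 t=4ms: DENY
  req#15 t=4ms: DENY
  req#16 t=4ms: DENY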